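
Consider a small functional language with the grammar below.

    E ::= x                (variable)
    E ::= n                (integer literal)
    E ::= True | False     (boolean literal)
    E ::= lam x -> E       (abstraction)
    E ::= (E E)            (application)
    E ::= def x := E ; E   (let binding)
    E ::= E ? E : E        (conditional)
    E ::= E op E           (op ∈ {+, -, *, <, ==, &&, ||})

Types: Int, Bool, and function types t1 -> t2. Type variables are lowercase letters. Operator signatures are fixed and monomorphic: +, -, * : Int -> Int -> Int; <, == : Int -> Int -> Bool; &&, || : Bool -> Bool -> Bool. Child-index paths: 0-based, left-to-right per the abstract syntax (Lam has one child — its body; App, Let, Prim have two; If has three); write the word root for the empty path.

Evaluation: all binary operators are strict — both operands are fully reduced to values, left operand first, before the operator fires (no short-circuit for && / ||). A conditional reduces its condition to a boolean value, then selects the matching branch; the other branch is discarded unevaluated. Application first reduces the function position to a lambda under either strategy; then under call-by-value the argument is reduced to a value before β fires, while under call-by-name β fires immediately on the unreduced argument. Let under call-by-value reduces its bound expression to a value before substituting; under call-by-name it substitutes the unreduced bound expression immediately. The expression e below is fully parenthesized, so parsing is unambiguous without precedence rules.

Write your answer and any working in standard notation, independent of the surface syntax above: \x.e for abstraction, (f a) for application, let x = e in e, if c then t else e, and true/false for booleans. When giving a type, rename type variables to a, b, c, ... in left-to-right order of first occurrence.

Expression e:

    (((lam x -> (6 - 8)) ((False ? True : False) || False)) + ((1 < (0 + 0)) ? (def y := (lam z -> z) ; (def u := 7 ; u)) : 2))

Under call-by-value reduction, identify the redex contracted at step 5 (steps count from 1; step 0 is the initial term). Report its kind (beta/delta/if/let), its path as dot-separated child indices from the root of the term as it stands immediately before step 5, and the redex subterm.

Answer: delta at 1.0.1 : (0 + 0)

Working:
step 0: (((\x.(6 - 8)) ((if false then true else false) || false)) + (if (1 < (0 + 0)) then (let y = (\z.z) in (let u = 7 in u)) else 2))
step 1: [if@0.1.0] (((\x.(6 - 8)) (false || false)) + (if (1 < (0 + 0)) then (let y = (\z.z) in (let u = 7 in u)) else 2))
step 2: [delta@0.1] (((\x.(6 - 8)) false) + (if (1 < (0 + 0)) then (let y = (\z.z) in (let u = 7 in u)) else 2))
step 3: [beta@0] ((6 - 8) + (if (1 < (0 + 0)) then (let y = (\z.z) in (let u = 7 in u)) else 2))
step 4: [delta@0] (-2 + (if (1 < (0 + 0)) then (let y = (\z.z) in (let u = 7 in u)) else 2))
step 5: [delta@1.0.1] (-2 + (if (1 < 0) then (let y = (\z.z) in (let u = 7 in u)) else 2))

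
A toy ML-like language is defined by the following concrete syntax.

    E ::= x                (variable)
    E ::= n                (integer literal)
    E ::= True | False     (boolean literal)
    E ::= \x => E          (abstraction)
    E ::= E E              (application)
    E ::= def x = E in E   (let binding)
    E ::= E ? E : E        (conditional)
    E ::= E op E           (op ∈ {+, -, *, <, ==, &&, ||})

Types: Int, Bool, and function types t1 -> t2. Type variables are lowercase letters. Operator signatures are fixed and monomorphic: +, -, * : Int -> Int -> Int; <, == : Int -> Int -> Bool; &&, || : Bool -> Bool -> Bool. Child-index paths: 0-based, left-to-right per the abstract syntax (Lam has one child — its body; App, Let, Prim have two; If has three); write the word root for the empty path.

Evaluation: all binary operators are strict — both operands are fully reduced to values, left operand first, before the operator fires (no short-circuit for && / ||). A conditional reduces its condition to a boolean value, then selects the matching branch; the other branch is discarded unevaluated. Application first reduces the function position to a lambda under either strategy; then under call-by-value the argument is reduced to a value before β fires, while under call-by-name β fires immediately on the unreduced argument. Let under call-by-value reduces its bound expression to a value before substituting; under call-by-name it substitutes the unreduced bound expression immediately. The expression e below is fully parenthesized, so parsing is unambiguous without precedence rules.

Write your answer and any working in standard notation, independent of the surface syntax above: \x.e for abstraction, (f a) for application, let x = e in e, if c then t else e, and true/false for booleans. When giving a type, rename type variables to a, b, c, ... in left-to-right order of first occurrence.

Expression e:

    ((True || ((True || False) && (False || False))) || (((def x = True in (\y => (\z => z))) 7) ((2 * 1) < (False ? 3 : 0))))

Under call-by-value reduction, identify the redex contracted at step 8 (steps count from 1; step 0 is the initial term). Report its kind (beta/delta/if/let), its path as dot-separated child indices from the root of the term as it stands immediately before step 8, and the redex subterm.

Answer: if at 1.1.1 : (if false then 3 else 0)

Derivation:
step 0: ((true || ((true || false) && (false || false))) || (((let x = true in (\y.(\z.z))) 7) ((2 * 1) < (if false then 3 else 0))))
step 1: [delta@0.1.0] ((true || (true && (false || false))) || (((let x = true in (\y.(\z.z))) 7) ((2 * 1) < (if false then 3 else 0))))
step 2: [delta@0.1.1] ((true || (true && false)) || (((let x = true in (\y.(\z.z))) 7) ((2 * 1) < (if false then 3 else 0))))
step 3: [delta@0.1] ((true || false) || (((let x = true in (\y.(\z.z))) 7) ((2 * 1) < (if false then 3 else 0))))
step 4: [delta@0] (true || (((let x = true in (\y.(\z.z))) 7) ((2 * 1) < (if false then 3 else 0))))
step 5: [let@1.0.0] (true || (((\y.(\z.z)) 7) ((2 * 1) < (if false then 3 else 0))))
step 6: [beta@1.0] (true || ((\z.z) ((2 * 1) < (if false then 3 else 0))))
step 7: [delta@1.1.0] (true || ((\z.z) (2 < (if false then 3 else 0))))
step 8: [if@1.1.1] (true || ((\z.z) (2 < 0)))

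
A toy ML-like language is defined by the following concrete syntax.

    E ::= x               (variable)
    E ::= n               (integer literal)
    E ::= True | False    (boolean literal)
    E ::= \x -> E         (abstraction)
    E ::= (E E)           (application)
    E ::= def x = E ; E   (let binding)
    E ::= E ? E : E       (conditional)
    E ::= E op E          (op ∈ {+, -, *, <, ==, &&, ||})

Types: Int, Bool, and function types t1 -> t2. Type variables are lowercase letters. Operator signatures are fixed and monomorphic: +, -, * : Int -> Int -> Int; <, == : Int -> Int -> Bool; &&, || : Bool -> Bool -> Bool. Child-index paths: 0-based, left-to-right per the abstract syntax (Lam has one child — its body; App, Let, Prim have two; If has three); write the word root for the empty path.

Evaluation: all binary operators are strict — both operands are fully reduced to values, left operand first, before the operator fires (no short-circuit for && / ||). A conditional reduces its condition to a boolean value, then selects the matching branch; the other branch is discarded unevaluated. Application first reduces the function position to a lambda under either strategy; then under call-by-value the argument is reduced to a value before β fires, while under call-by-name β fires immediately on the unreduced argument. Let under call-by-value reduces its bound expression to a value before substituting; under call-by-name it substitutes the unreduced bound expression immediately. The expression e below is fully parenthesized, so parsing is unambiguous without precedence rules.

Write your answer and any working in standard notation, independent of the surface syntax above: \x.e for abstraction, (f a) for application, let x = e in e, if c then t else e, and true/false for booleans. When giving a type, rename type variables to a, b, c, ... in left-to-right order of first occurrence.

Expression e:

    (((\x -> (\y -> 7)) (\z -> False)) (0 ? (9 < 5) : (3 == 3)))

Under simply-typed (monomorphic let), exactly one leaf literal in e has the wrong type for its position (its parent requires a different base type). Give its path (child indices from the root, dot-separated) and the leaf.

Derivation:
\y._ : b -> Int
\x._ : a -> b -> Int
\z._ : c -> Bool
  unify a -> b -> Int ~ (c -> Bool) -> d
  unify a ~ c -> Bool
  unify b -> Int ~ d
_ _ : b -> Int
  unify Int ~ Bool
  FAIL: mismatch Int ~ Bool

Answer: 1.0 : 0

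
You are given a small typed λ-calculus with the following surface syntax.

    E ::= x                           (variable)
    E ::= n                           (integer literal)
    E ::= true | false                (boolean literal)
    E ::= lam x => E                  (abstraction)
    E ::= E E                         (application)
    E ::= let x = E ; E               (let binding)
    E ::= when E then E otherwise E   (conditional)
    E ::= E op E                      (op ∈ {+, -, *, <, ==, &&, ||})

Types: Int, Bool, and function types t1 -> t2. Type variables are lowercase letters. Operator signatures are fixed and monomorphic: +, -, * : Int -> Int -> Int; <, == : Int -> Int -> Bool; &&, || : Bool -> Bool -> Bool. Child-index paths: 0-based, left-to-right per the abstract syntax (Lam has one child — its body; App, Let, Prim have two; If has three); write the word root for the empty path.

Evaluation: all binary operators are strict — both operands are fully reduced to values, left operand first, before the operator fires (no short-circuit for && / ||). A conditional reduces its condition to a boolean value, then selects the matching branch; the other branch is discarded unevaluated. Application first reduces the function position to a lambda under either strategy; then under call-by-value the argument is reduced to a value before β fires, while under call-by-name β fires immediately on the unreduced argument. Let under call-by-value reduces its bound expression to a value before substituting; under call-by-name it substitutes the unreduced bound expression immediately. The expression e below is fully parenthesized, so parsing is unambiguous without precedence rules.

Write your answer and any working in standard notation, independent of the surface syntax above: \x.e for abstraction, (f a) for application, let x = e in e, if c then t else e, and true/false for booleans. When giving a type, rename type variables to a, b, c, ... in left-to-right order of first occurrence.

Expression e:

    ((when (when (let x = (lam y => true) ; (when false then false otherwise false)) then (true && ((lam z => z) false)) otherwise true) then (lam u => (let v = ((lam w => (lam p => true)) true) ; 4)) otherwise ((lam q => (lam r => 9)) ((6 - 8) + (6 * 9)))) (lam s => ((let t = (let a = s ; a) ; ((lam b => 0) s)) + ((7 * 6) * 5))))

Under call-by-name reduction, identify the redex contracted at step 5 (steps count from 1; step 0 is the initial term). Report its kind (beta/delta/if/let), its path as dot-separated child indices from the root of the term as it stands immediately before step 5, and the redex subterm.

Working:
step 0: ((if (if (let x = (\y.true) in (if false then false else false)) then (true && ((\z.z) false)) else true) then (\u.(let v = ((\w.(\p.true)) true) in 4)) else ((\q.(\r.9)) ((6 - 8) + (6 * 9)))) (\s.((let t = (let a = s in a) in ((\b.0) s)) + ((7 * 6) * 5))))
step 1: [let@0.0.0] ((if (if (if false then false else false) then (true && ((\z.z) false)) else true) then (\u.(let v = ((\w.(\p.true)) true) in 4)) else ((\q.(\r.9)) ((6 - 8) + (6 * 9)))) (\s.((let t = (let a = s in a) in ((\b.0) s)) + ((7 * 6) * 5))))
step 2: [if@0.0.0] ((if (if false then (true && ((\z.z) false)) else true) then (\u.(let v = ((\w.(\p.true)) true) in 4)) else ((\q.(\r.9)) ((6 - 8) + (6 * 9)))) (\s.((let t = (let a = s in a) in ((\b.0) s)) + ((7 * 6) * 5))))
step 3: [if@0.0] ((if true then (\u.(let v = ((\w.(\p.true)) true) in 4)) else ((\q.(\r.9)) ((6 - 8) + (6 * 9)))) (\s.((let t = (let a = s in a) in ((\b.0) s)) + ((7 * 6) * 5))))
step 4: [if@0] ((\u.(let v = ((\w.(\p.true)) true) in 4)) (\s.((let t = (let a = s in a) in ((\b.0) s)) + ((7 * 6) * 5))))
step 5: [beta@root] (let v = ((\w.(\p.true)) true) in 4)

Answer: beta at root : ((\u.(let v = ((\w.(\p.true)) true) in 4)) (\s.((let t = (let a = s in a) in ((\b.0) s)) + ((7 * 6) * 5))))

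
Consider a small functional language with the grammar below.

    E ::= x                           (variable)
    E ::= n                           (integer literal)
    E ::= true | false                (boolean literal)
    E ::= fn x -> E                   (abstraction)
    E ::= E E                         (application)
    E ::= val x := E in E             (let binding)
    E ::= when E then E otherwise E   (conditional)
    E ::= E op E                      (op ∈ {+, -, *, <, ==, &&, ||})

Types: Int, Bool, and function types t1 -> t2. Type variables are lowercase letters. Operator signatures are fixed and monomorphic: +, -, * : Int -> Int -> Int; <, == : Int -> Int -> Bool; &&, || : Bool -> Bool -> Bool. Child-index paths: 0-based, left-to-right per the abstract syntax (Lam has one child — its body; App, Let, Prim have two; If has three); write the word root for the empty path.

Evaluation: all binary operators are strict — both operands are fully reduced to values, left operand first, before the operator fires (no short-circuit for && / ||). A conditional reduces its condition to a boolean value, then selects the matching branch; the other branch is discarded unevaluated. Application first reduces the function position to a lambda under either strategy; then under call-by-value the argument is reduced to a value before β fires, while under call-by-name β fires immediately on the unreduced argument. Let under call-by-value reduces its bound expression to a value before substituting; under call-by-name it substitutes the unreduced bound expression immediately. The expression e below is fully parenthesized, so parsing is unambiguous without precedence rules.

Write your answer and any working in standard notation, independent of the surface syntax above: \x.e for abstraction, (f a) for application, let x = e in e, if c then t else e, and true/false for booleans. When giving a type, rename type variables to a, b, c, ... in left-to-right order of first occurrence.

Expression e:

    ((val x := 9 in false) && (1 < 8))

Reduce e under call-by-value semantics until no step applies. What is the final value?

Working:
step 0: ((let x = 9 in false) && (1 < 8))
step 1: [let@0] (false && (1 < 8))
step 2: [delta@1] (false && true)
step 3: [delta@root] false

Answer: false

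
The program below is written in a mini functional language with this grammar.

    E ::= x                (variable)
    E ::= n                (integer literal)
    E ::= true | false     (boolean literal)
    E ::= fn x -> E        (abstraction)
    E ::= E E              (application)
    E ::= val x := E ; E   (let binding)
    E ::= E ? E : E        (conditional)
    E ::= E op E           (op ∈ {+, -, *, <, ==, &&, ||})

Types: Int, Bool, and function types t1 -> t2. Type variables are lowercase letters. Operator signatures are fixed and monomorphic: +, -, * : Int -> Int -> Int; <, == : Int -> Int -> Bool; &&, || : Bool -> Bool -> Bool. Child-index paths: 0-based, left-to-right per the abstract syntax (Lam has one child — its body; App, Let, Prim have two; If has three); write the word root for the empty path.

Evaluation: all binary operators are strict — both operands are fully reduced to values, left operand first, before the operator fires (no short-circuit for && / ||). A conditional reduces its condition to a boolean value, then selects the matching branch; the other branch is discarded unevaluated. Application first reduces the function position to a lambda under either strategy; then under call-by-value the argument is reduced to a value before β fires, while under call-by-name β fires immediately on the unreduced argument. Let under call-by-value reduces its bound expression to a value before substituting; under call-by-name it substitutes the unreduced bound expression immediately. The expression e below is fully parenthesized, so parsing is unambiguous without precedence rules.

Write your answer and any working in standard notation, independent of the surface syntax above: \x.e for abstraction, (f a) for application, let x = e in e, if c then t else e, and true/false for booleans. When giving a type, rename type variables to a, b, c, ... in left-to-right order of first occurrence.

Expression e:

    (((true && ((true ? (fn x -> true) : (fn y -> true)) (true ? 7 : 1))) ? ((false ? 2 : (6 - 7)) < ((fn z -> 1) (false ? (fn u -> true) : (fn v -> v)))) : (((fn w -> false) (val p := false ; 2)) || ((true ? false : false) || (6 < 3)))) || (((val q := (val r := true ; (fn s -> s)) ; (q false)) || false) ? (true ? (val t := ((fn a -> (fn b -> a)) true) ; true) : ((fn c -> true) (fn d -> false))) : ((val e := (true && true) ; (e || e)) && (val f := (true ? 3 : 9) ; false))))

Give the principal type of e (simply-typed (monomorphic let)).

Answer: Bool

Working:
  unify Bool ~ Bool
  unify Bool ~ Bool
\x._ : a -> Bool
\y._ : b -> Bool
  unify a -> Bool ~ b -> Bool
  unify a ~ b
  unify Bool ~ Bool
  unify Bool ~ Bool
  unify Int ~ Int
  unify b -> Bool ~ Int -> c
  unify b ~ Int
  unify Bool ~ c
_ _ : Bool
  unify Bool ~ Bool
  unify Bool ~ Bool
  unify Bool ~ Bool
  unify Int ~ Int
  unify Int ~ Int
  unify Int ~ Int
  unify Int ~ Int
\z._ : d -> Int
  unify Bool ~ Bool
\u._ : e -> Bool
v : f
\v._ : f -> f
  unify e -> Bool ~ f -> f
  unify e ~ f
  unify Bool ~ f
  unify d -> Int ~ (Bool -> Bool) -> g
  unify d ~ Bool -> Bool
  unify Int ~ g
_ _ : Int
  unify Int ~ Int
\w._ : h -> Bool
let p : Bool
  unify h -> Bool ~ Int -> i
  unify h ~ Int
  unify Bool ~ i
_ _ : Bool
  unify Bool ~ Bool
  unify Bool ~ Bool
  unify Bool ~ Bool
  unify Bool ~ Bool
  unify Int ~ Int
  unify Int ~ Int
  unify Bool ~ Bool
  unify Bool ~ Bool
  unify Bool ~ Bool
  unify Bool ~ Bool
let r : Bool
s : j
\s._ : j -> j
let q : j -> j
q : j -> j
  unify j -> j ~ Bool -> k
  unify j ~ Bool
  unify Bool ~ k
_ _ : Bool
  unify Bool ~ Bool
  unify Bool ~ Bool
  unify Bool ~ Bool
  unify Bool ~ Bool
a : l
\b._ : m -> l
\a._ : l -> m -> l
  unify l -> m -> l ~ Bool -> n
  unify l ~ Bool
  unify m -> Bool ~ n
_ _ : m -> Bool
let t : m -> Bool
\c._ : o -> Bool
\d._ : p -> Bool
  unify o -> Bool ~ (p -> Bool) -> q
  unify o ~ p -> Bool
  unify Bool ~ q
_ _ : Bool
  unify Bool ~ Bool
  unify Bool ~ Bool
  unify Bool ~ Bool
let e : Bool
e : Bool
  unify Bool ~ Bool
e : Bool
  unify Bool ~ Bool
  unify Bool ~ Bool
  unify Bool ~ Bool
  unify Int ~ Int
let f : Int
  unify Bool ~ Bool
  unify Bool ~ Bool
  unify Bool ~ Bool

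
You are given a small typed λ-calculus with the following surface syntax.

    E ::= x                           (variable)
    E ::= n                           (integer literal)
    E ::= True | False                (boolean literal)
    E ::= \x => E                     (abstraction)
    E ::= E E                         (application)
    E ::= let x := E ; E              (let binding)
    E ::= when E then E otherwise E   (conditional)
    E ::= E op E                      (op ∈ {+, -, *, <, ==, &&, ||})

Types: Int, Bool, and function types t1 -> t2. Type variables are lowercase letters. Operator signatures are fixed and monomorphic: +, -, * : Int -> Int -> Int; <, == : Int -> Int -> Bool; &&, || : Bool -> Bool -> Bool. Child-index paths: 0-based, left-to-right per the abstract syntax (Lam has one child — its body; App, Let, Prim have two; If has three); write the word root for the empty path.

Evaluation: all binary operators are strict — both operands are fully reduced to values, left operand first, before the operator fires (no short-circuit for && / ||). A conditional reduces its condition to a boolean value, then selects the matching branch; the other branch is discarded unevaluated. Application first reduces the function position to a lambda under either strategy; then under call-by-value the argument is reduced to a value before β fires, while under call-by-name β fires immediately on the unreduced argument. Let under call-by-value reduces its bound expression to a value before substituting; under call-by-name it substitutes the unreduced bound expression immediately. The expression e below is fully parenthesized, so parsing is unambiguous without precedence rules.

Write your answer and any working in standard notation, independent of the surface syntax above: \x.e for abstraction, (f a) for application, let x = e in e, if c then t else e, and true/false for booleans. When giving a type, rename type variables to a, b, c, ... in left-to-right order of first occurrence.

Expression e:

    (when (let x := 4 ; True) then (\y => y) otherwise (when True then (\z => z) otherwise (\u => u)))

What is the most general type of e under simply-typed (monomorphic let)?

Answer: a -> a

Trace:
let x : Int
  unify Bool ~ Bool
y : a
\y._ : a -> a
  unify Bool ~ Bool
z : b
\z._ : b -> b
u : c
\u._ : c -> c
  unify b -> b ~ c -> c
  unify b ~ c
  unify c ~ c
  unify a -> a ~ c -> c
  unify a ~ c
  unify c ~ c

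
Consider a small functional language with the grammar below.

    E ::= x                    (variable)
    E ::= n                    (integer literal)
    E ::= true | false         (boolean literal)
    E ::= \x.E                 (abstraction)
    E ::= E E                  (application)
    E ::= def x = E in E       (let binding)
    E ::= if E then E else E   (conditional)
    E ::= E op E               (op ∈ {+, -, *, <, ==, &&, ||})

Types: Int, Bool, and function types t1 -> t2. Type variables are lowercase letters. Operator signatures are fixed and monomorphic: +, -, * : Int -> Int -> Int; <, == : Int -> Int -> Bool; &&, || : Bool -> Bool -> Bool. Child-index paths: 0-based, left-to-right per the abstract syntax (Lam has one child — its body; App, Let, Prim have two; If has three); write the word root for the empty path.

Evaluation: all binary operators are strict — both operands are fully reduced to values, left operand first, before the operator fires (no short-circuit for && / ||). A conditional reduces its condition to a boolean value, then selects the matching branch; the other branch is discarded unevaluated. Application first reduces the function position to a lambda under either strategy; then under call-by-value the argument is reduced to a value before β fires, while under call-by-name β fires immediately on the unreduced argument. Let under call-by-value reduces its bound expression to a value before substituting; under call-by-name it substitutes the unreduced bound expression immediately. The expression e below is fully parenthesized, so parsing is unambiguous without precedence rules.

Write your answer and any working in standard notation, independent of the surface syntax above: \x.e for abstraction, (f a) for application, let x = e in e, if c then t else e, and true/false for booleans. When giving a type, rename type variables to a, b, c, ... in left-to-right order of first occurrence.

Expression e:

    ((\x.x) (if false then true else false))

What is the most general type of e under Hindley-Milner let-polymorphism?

Answer: Bool

Trace:
x : a
\x._ : a -> a
  unify Bool ~ Bool
  unify Bool ~ Bool
  unify a -> a ~ Bool -> b
  unify a ~ Bool
  unify Bool ~ b
_ _ : Bool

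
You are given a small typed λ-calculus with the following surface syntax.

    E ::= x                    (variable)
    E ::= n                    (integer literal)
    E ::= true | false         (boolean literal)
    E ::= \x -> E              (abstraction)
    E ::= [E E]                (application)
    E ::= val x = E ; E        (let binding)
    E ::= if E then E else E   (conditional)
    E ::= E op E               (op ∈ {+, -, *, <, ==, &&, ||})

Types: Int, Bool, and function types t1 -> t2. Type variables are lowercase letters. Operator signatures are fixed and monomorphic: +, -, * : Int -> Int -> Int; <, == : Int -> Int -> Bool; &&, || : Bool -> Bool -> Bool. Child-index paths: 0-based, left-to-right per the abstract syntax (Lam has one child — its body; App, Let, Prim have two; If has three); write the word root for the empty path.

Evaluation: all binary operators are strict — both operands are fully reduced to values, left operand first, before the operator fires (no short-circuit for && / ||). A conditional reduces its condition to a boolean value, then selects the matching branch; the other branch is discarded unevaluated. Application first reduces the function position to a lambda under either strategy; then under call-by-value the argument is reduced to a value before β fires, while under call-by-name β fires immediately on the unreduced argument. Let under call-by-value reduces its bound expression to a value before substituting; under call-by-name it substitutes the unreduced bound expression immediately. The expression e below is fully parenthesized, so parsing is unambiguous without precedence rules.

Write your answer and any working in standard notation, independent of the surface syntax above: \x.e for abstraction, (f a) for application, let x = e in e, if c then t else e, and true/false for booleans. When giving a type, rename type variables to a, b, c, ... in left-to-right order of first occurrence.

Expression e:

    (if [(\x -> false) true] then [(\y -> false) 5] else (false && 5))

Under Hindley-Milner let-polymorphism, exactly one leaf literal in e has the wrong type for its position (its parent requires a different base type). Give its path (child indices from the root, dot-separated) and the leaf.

Trace:
\x._ : a -> Bool
  unify a -> Bool ~ Bool -> b
  unify a ~ Bool
  unify Bool ~ b
_ _ : Bool
  unify Bool ~ Bool
\y._ : c -> Bool
  unify c -> Bool ~ Int -> d
  unify c ~ Int
  unify Bool ~ d
_ _ : Bool
  unify Bool ~ Bool
  unify Int ~ Bool
  FAIL: mismatch Int ~ Bool

Answer: 2.1 : 5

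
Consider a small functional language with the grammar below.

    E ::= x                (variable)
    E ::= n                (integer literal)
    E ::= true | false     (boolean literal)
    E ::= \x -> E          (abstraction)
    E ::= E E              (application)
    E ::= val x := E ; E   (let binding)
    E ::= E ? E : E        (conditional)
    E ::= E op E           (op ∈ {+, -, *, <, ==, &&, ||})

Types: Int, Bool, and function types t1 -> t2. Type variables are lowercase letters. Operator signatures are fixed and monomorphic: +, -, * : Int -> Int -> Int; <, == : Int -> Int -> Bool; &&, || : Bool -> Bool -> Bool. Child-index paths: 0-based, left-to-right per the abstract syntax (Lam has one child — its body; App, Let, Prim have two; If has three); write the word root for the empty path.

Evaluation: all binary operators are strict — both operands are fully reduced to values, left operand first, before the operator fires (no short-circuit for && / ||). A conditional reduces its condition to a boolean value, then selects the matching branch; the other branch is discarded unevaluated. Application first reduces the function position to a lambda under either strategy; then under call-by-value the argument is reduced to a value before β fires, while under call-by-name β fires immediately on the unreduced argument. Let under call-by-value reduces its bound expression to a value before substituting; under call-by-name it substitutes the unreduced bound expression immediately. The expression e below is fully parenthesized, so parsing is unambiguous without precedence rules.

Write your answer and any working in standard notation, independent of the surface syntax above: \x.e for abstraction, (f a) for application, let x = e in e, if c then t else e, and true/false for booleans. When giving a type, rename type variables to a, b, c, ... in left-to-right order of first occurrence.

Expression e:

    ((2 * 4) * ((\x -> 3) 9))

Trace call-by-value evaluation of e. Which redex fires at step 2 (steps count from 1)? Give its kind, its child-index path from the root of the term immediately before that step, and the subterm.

Derivation:
step 0: ((2 * 4) * ((\x.3) 9))
step 1: [delta@0] (8 * ((\x.3) 9))
step 2: [beta@1] (8 * 3)

Answer: beta at 1 : ((\x.3) 9)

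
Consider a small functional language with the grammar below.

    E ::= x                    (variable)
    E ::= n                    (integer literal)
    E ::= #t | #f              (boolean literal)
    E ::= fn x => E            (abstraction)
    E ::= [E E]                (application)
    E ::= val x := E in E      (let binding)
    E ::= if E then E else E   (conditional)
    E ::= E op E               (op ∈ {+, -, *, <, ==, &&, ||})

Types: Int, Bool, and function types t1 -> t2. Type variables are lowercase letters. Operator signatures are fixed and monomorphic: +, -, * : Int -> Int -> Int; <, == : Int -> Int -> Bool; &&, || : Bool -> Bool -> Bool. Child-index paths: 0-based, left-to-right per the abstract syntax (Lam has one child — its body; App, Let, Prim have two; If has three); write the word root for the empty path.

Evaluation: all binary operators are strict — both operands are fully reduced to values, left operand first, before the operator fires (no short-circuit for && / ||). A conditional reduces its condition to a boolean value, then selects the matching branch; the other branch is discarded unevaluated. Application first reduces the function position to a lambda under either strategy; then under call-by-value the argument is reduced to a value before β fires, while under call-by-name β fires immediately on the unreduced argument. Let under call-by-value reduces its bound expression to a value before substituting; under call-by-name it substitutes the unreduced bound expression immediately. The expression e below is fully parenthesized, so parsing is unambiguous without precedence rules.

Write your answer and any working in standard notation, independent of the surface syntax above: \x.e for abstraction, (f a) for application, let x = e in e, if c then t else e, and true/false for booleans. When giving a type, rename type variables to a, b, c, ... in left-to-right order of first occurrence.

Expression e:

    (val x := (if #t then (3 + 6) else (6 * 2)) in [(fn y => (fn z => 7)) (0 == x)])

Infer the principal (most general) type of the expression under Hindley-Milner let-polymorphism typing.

Trace:
  unify Bool ~ Bool
  unify Int ~ Int
  unify Int ~ Int
  unify Int ~ Int
  unify Int ~ Int
  unify Int ~ Int
let x : Int
\z._ : b -> Int
\y._ : a -> b -> Int
  unify Int ~ Int
x : Int
  unify Int ~ Int
  unify a -> b -> Int ~ Bool -> c
  unify a ~ Bool
  unify b -> Int ~ c
_ _ : b -> Int

Answer: a -> Int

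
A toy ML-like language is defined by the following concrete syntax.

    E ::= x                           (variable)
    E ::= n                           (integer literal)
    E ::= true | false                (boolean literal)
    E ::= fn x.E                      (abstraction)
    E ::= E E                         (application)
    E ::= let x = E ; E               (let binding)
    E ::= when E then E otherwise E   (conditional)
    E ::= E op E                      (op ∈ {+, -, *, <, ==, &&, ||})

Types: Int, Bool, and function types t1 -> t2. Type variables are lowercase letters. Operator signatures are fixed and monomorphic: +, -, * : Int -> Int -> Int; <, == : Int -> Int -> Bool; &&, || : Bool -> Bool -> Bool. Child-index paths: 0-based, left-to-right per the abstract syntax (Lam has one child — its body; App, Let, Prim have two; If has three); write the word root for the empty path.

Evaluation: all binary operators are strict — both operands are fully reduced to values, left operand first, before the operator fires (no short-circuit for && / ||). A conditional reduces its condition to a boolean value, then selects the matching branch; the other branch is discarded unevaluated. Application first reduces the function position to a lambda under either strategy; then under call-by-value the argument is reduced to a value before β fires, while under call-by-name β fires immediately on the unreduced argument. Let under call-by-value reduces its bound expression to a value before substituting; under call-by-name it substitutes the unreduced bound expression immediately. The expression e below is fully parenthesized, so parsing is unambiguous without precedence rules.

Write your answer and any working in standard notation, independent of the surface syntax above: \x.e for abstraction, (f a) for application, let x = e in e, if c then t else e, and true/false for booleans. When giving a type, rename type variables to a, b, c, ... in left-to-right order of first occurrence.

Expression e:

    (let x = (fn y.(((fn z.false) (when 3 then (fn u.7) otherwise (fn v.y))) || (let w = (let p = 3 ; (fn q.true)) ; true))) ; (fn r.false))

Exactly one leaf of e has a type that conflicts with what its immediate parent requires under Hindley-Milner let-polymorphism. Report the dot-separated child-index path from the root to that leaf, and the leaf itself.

Answer: 0.0.0.1.0 : 3

Trace:
\z._ : b -> Bool
  unify Int ~ Bool
  FAIL: mismatch Int ~ Bool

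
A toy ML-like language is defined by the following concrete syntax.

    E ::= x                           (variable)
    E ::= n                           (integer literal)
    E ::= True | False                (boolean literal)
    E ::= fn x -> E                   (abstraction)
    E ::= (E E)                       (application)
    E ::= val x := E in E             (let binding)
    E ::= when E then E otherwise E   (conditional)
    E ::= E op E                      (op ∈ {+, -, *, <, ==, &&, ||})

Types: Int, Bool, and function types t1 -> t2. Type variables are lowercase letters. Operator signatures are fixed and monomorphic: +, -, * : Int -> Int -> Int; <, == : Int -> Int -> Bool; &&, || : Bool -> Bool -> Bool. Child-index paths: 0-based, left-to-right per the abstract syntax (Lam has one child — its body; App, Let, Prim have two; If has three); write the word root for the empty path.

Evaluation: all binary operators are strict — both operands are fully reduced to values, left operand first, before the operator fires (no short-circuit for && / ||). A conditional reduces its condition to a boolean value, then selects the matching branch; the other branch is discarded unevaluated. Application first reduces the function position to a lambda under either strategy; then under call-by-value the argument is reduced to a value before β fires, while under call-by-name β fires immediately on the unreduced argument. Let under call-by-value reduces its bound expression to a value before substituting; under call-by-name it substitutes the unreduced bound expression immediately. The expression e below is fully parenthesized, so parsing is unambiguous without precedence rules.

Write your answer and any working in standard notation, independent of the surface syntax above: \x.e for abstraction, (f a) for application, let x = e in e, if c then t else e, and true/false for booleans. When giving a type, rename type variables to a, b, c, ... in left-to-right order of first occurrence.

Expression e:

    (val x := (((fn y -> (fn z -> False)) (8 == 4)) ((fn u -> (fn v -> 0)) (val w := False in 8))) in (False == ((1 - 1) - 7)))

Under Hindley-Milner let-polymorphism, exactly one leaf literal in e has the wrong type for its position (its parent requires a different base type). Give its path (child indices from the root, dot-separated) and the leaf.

Answer: 1.0 : false

Working:
\z._ : b -> Bool
\y._ : a -> b -> Bool
  unify Int ~ Int
  unify Int ~ Int
  unify a -> b -> Bool ~ Bool -> c
  unify a ~ Bool
  unify b -> Bool ~ c
_ _ : b -> Bool
\v._ : e -> Int
\u._ : d -> e -> Int
let w : Bool
  unify d -> e -> Int ~ Int -> f
  unify d ~ Int
  unify e -> Int ~ f
_ _ : e -> Int
  unify b -> Bool ~ (e -> Int) -> g
  unify b ~ e -> Int
  unify Bool ~ g
_ _ : Bool
let x : Bool
  unify Bool ~ Int
  FAIL: mismatch Bool ~ Int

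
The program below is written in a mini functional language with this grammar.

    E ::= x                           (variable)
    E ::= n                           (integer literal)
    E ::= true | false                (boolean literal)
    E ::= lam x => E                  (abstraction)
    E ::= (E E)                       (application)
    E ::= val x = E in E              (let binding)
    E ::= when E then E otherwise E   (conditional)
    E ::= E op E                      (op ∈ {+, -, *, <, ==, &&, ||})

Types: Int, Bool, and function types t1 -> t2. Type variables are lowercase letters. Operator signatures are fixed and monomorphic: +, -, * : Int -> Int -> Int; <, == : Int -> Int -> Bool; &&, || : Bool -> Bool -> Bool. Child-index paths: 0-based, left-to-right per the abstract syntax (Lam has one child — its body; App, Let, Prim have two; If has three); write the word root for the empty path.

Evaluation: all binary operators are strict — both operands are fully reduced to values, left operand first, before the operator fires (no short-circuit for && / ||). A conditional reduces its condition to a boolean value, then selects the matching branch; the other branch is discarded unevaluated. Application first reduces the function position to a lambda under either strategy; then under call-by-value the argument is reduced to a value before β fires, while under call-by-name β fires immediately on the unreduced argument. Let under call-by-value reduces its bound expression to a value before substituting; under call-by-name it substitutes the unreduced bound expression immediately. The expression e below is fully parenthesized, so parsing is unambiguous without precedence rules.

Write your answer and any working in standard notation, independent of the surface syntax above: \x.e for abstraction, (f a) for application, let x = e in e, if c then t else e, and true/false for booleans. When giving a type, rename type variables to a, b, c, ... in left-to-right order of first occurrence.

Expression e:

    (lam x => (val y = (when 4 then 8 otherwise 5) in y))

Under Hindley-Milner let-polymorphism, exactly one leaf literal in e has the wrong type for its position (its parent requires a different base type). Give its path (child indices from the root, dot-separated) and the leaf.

Derivation:
  unify Int ~ Bool
  FAIL: mismatch Int ~ Bool

Answer: 0.0.0 : 4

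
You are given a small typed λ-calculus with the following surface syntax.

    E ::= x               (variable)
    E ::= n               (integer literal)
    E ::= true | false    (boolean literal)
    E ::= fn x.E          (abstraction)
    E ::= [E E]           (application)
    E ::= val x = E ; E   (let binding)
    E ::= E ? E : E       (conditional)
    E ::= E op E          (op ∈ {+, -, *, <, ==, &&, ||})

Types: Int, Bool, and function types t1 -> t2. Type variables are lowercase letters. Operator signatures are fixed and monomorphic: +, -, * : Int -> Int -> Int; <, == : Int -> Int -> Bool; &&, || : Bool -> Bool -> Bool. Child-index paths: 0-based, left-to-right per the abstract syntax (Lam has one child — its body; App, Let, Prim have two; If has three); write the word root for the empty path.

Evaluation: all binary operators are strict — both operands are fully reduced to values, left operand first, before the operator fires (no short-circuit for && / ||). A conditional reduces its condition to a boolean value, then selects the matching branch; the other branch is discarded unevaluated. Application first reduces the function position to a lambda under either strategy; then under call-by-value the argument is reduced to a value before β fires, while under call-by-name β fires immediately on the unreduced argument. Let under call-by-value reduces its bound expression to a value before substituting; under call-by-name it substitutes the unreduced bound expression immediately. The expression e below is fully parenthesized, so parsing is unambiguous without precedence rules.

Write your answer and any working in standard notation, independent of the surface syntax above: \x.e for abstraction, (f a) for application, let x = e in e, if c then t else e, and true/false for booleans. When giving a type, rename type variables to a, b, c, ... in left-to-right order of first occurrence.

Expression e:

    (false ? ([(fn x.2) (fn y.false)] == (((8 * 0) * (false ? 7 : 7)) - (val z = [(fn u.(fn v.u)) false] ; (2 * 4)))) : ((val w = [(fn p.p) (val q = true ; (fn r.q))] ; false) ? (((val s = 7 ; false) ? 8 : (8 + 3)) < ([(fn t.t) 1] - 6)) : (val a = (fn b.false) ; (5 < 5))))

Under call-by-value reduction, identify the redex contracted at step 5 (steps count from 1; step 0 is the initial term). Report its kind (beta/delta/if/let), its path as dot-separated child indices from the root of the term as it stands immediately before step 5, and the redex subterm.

Answer: if at root : (if false then ((if (let s = 7 in false) then 8 else (8 + 3)) < (((\t.t) 1) - 6)) else (let a = (\b.false) in (5 < 5)))

Derivation:
step 0: (if false then (((\x.2) (\y.false)) == (((8 * 0) * (if false then 7 else 7)) - (let z = ((\u.(\v.u)) false) in (2 * 4)))) else (if (let w = ((\p.p) (let q = true in (\r.q))) in false) then ((if (let s = 7 in false) then 8 else (8 + 3)) < (((\t.t) 1) - 6)) else (let a = (\b.false) in (5 < 5))))
step 1: [if@root] (if (let w = ((\p.p) (let q = true in (\r.q))) in false) then ((if (let s = 7 in false) then 8 else (8 + 3)) < (((\t.t) 1) - 6)) else (let a = (\b.false) in (5 < 5)))
step 2: [let@0.0.1] (if (let w = ((\p.p) (\r.true)) in false) then ((if (let s = 7 in false) then 8 else (8 + 3)) < (((\t.t) 1) - 6)) else (let a = (\b.false) in (5 < 5)))
step 3: [beta@0.0] (if (let w = (\r.true) in false) then ((if (let s = 7 in false) then 8 else (8 + 3)) < (((\t.t) 1) - 6)) else (let a = (\b.false) in (5 < 5)))
step 4: [let@0] (if false then ((if (let s = 7 in false) then 8 else (8 + 3)) < (((\t.t) 1) - 6)) else (let a = (\b.false) in (5 < 5)))
step 5: [if@root] (let a = (\b.false) in (5 < 5))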